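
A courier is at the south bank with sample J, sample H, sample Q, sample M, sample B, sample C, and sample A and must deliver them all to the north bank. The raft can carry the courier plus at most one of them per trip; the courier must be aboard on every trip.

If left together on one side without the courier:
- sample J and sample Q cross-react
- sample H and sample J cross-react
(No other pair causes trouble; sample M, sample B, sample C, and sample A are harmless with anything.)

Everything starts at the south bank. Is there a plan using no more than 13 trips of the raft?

No

Counting alone: the courier can take at most 1 across per trip to the north bank, so moving all 7 needs at least 7 loaded trips out, with a return between consecutive ones — at least 13 crossings.
The safety rule pushes this higher. Following every safe sequence of crossings, the most of the 7 that can be at the north bank as the raft arrives there on crossing 13 is 6 — never all 7.
So the move cannot be finished within 13 crossings. (The shortest complete plan takes 15:)
1. Courier goes to the north bank with sample J.
2. Courier goes back to the south bank alone.
3. Courier goes to the north bank with sample H.
4. Courier goes back to the south bank with sample J.
5. Courier goes to the north bank with sample Q.
6. Courier goes back to the south bank alone.
7. Courier goes to the north bank with sample M.
8. Courier goes back to the south bank alone.
9. Courier goes to the north bank with sample B.
10. Courier goes back to the south bank alone.
11. Courier goes to the north bank with sample C.
12. Courier goes back to the south bank alone.
13. Courier goes to the north bank with sample A.
14. Courier goes back to the south bank alone.
15. Courier goes to the north bank with sample J.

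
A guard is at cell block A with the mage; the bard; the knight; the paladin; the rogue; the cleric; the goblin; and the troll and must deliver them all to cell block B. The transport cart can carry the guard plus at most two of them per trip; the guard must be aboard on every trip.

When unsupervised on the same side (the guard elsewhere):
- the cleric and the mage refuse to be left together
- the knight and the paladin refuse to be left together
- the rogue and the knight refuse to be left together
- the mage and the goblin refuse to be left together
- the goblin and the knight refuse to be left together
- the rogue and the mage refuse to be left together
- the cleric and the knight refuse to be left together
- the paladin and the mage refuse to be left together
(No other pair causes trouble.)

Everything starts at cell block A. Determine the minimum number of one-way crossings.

9

Counting alone: the guard can take at most 2 across per trip to cell block B, so moving all 8 needs at least 4 loaded trips out, with a return between consecutive ones — at least 7 crossings.
The safety rule pushes this higher. Following every safe sequence of crossings, the most of the 8 that can be at cell block B as the transport cart arrives there on crossing 7 is 6 — never all 8.
So no plan with fewer than 9 crossings exists, and this one achieves 9:
1. Guard goes to cell block B with the knight and the mage.
2. Guard goes back to cell block A alone.
3. Guard goes to cell block B with the bard and the troll.
4. Guard goes back to cell block A alone.
5. Guard goes to cell block B with the paladin and the rogue.
6. Guard goes back to cell block A with the knight and the mage.
7. Guard goes to cell block B with the cleric and the goblin.
8. Guard goes back to cell block A alone.
9. Guard goes to cell block B with the knight and the mage.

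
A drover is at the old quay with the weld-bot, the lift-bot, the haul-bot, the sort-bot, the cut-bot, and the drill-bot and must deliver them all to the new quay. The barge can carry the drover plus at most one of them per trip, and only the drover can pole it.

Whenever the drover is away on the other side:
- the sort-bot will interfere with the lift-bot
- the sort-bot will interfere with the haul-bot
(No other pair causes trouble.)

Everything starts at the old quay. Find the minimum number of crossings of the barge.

13

Counting alone: the drover can take at most 1 across per trip to the new quay, so moving all 6 needs at least 6 loaded trips out, with a return between consecutive ones — at least 11 crossings.
The safety rule pushes this higher. Following every safe sequence of crossings, the most of the 6 that can be at the new quay as the barge arrives there on crossing 11 is 5 — never all 6.
So no plan with fewer than 13 crossings exists, and this one achieves 13:
1. Drover goes to the new quay with the sort-bot.  [the old quay: the cut-bot, the drill-bot, the haul-bot, the lift-bot, the weld-bot | the new quay: the sort-bot]
2. Drover goes back to the old quay alone.  [the old quay: the cut-bot, the drill-bot, the haul-bot, the lift-bot, the weld-bot | the new quay: the sort-bot]
3. Drover goes to the new quay with the weld-bot.  [the old quay: the cut-bot, the drill-bot, the haul-bot, the lift-bot | the new quay: the sort-bot, the weld-bot]
4. Drover goes back to the old quay alone.  [the old quay: the cut-bot, the drill-bot, the haul-bot, the lift-bot | the new quay: the sort-bot, the weld-bot]
5. Drover goes to the new quay with the lift-bot.  [the old quay: the cut-bot, the drill-bot, the haul-bot | the new quay: the lift-bot, the sort-bot, the weld-bot]
6. Drover goes back to the old quay with the sort-bot.  [the old quay: the cut-bot, the drill-bot, the haul-bot, the sort-bot | the new quay: the lift-bot, the weld-bot]
7. Drover goes to the new quay with the haul-bot.  [the old quay: the cut-bot, the drill-bot, the sort-bot | the new quay: the haul-bot, the lift-bot, the weld-bot]
8. Drover goes back to the old quay alone.  [the old quay: the cut-bot, the drill-bot, the sort-bot | the new quay: the haul-bot, the lift-bot, the weld-bot]
9. Drover goes to the new quay with the cut-bot.  [the old quay: the drill-bot, the sort-bot | the new quay: the cut-bot, the haul-bot, the lift-bot, the weld-bot]
10. Drover goes back to the old quay alone.  [the old quay: the drill-bot, the sort-bot | the new quay: the cut-bot, the haul-bot, the lift-bot, the weld-bot]
11. Drover goes to the new quay with the drill-bot.  [the old quay: the sort-bot | the new quay: the cut-bot, the drill-bot, the haul-bot, the lift-bot, the weld-bot]
12. Drover goes back to the old quay alone.  [the old quay: the sort-bot | the new quay: the cut-bot, the drill-bot, the haul-bot, the lift-bot, the weld-bot]
13. Drover goes to the new quay with the sort-bot.  [the old quay: — | the new quay: the cut-bot, the drill-bot, the haul-bot, the lift-bot, the sort-bot, the weld-bot]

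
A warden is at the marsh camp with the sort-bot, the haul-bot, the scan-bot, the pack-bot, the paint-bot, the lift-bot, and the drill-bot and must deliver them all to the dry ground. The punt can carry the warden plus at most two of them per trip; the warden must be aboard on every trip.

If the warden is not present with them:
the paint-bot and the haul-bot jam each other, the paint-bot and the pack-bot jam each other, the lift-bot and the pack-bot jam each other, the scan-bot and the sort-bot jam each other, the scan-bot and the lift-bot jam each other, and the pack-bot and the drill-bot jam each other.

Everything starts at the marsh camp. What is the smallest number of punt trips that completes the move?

impossible

Whatever the first load, the items left behind include a forbidden pair without the warden. No opening move is safe, so no plan exists.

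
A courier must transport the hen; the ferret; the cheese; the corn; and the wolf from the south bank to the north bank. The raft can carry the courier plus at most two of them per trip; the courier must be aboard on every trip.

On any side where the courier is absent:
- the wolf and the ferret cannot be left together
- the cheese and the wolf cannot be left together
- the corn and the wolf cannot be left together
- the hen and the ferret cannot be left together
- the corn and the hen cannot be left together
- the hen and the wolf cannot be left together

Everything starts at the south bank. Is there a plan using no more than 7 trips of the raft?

Yes

Yes — this plan uses 7 crossings (≤ 7):
1. Courier goes to the north bank with the hen and the wolf.  [the south bank: the cheese, the corn, the ferret | the north bank: the hen, the wolf]
2. Courier goes back to the south bank with the hen.  [the south bank: the cheese, the corn, the ferret, the hen | the north bank: the wolf]
3. Courier goes to the north bank with the cheese and the hen.  [the south bank: the corn, the ferret | the north bank: the cheese, the hen, the wolf]
4. Courier goes back to the south bank with the wolf.  [the south bank: the corn, the ferret, the wolf | the north bank: the cheese, the hen]
5. Courier goes to the north bank with the corn and the ferret.  [the south bank: the wolf | the north bank: the cheese, the corn, the ferret, the hen]
6. Courier goes back to the south bank with the hen.  [the south bank: the hen, the wolf | the north bank: the cheese, the corn, the ferret]
7. Courier goes to the north bank with the hen and the wolf.  [the south bank: — | the north bank: the cheese, the corn, the ferret, the hen, the wolf]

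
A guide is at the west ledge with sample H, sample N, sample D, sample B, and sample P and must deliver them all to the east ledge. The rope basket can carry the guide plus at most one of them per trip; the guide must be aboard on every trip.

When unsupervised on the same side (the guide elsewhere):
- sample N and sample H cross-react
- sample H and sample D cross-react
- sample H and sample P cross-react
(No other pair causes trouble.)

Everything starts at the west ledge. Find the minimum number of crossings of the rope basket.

impossible

Following every safe sequence of crossings from the start, the most of the 5 that can be at the east ledge as the rope basket arrives there on crossings 1, 3, 5 is 1, 2, 3 respectively; the best ever achieved is 3 of 5.
From crossing 7 on, no configuration arises that was not already reachable earlier: only 18 distinct safe configurations (who is on which side, and where the rope basket is) can ever be reached, none of them has everyone across, and every continuation just revisits them. So no valid plan exists.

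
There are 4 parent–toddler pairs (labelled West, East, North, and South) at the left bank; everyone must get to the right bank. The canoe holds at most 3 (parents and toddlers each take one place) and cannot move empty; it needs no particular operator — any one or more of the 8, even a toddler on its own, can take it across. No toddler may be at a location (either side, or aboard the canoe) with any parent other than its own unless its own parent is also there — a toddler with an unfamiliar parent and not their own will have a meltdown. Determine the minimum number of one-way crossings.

Counting alone: each trip to the right bank takes at most 3 across and each return brings at least 1 back, so after t trips out (and t−1 returns) at most 3t − (t−1) of the 8 are across; that first reaches 8 at t = 4, so at least 7 crossings are needed.
The safety rule pushes this higher. Following every safe sequence of crossings, the most of the 8 that can be at the right bank as the canoe arrives there on crossing 7 is 7 — never all 8.
So no plan with fewer than 9 crossings exists, and this one achieves 9:
1. parent West and toddler West cross → the right bank.
2. parent West crosses ← the left bank.
3. parent East, parent West, and toddler East cross → the right bank.
4. parent West and toddler West cross ← the left bank.
5. parent North, parent South, and parent West cross → the right bank.
6. toddler East crosses ← the left bank.
7. toddler East and toddler West cross → the right bank.
8. toddler West crosses ← the left bank.
9. toddler North, toddler South, and toddler West cross → the right bank.

9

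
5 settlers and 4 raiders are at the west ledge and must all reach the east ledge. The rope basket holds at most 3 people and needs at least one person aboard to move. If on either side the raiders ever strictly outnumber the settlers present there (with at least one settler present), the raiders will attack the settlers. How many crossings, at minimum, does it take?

7

Counting alone: each trip to the east ledge takes at most 3 across and each return brings at least 1 back, so after t trips out (and t−1 returns) at most 3t − (t−1) of the 9 are across; that first reaches 9 at t = 4, so at least 7 crossings are needed.
The plan below uses exactly 7 crossings, so it is optimal:
1. 3 raiders → the east ledge.  (the west ledge: 5S 1R; the east ledge: 0S 3R)
2. 1 raider ← the west ledge.  (the west ledge: 5S 2R; the east ledge: 0S 2R)
3. 3 settlers → the east ledge.  (the west ledge: 2S 2R; the east ledge: 3S 2R)
4. 1 settler ← the west ledge.  (the west ledge: 3S 2R; the east ledge: 2S 2R)
5. 2 settlers and 1 raider → the east ledge.  (the west ledge: 1S 1R; the east ledge: 4S 3R)
6. 1 settler ← the west ledge.  (the west ledge: 2S 1R; the east ledge: 3S 3R)
7. 2 settlers and 1 raider → the east ledge.  (the west ledge: 0S 0R; the east ledge: 5S 4R)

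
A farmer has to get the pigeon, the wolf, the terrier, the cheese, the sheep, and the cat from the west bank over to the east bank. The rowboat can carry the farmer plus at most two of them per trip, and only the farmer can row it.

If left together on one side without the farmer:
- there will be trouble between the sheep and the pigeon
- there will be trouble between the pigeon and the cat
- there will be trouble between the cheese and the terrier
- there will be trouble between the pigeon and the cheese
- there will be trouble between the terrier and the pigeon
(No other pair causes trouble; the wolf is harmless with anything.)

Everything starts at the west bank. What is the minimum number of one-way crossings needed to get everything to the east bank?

9

Counting alone: the farmer can take at most 2 across per trip to the east bank, so moving all 6 needs at least 3 loaded trips out, with a return between consecutive ones — at least 5 crossings.
The safety rule pushes this higher. Following every safe sequence of crossings, the most of the 6 that can be at the east bank as the rowboat arrives there on crossings 5, 7 is 4, 5 respectively — never all 6.
So no plan with fewer than 9 crossings exists, and this one achieves 9:
1. Farmer goes to the east bank with the pigeon and the terrier.  [the west bank: the cat, the cheese, the sheep, the wolf | the east bank: the pigeon, the terrier]
2. Farmer goes back to the west bank with the pigeon.  [the west bank: the cat, the cheese, the pigeon, the sheep, the wolf | the east bank: the terrier]
3. Farmer goes to the east bank with the pigeon and the wolf.  [the west bank: the cat, the cheese, the sheep | the east bank: the pigeon, the terrier, the wolf]
4. Farmer goes back to the west bank with the pigeon.  [the west bank: the cat, the cheese, the pigeon, the sheep | the east bank: the terrier, the wolf]
5. Farmer goes to the east bank with the pigeon and the sheep.  [the west bank: the cat, the cheese | the east bank: the pigeon, the sheep, the terrier, the wolf]
6. Farmer goes back to the west bank with the pigeon.  [the west bank: the cat, the cheese, the pigeon | the east bank: the sheep, the terrier, the wolf]
7. Farmer goes to the east bank with the cat and the pigeon.  [the west bank: the cheese | the east bank: the cat, the pigeon, the sheep, the terrier, the wolf]
8. Farmer goes back to the west bank with the pigeon.  [the west bank: the cheese, the pigeon | the east bank: the cat, the sheep, the terrier, the wolf]
9. Farmer goes to the east bank with the cheese and the pigeon.  [the west bank: — | the east bank: the cat, the cheese, the pigeon, the sheep, the terrier, the wolf]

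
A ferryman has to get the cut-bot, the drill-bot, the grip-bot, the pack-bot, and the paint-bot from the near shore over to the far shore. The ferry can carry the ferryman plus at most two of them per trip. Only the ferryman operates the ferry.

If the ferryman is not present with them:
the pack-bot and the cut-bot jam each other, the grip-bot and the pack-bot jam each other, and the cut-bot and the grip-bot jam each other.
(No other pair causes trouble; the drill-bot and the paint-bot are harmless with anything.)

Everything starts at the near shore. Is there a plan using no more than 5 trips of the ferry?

No

Counting alone: the ferryman can take at most 2 across per trip to the far shore, so moving all 5 needs at least 3 loaded trips out, with a return between consecutive ones — at least 5 crossings.
The safety rule pushes this higher. Following every safe sequence of crossings, the most of the 5 that can be at the far shore as the ferry arrives there on crossing 5 is 4 — never all 5.
So the move cannot be finished within 5 crossings. (The shortest complete plan takes 7:)
1. Ferryman goes to the far shore with the cut-bot and the grip-bot.
2. Ferryman goes back to the near shore with the cut-bot.
3. Ferryman goes to the far shore with the cut-bot and the drill-bot.
4. Ferryman goes back to the near shore with the cut-bot.
5. Ferryman goes to the far shore with the cut-bot and the paint-bot.
6. Ferryman goes back to the near shore with the cut-bot.
7. Ferryman goes to the far shore with the cut-bot and the pack-bot.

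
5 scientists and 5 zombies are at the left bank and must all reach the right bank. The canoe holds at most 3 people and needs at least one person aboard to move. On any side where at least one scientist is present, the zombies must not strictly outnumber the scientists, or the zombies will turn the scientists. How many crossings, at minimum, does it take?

11

Counting alone: each trip to the right bank takes at most 3 across and each return brings at least 1 back, so after t trips out (and t−1 returns) at most 3t − (t−1) of the 10 are across; that first reaches 10 at t = 5, so at least 9 crossings are needed.
The safety rule pushes this higher. Following every safe sequence of crossings, the most of the 10 that can be at the right bank as the canoe arrives there on crossing 9 is 9 — never all 10.
So no plan with fewer than 11 crossings exists, and this one achieves 11:
1. 2 zombies → the right bank.  (the left bank: 5S 3Z; the right bank: 0S 2Z)
2. 1 zombie ← the left bank.  (the left bank: 5S 4Z; the right bank: 0S 1Z)
3. 3 zombies → the right bank.  (the left bank: 5S 1Z; the right bank: 0S 4Z)
4. 1 zombie ← the left bank.  (the left bank: 5S 2Z; the right bank: 0S 3Z)
5. 3 scientists → the right bank.  (the left bank: 2S 2Z; the right bank: 3S 3Z)
6. 1 scientist and 1 zombie ← the left bank.  (the left bank: 3S 3Z; the right bank: 2S 2Z)
7. 3 scientists → the right bank.  (the left bank: 0S 3Z; the right bank: 5S 2Z)
8. 1 zombie ← the left bank.  (the left bank: 0S 4Z; the right bank: 5S 1Z)
9. 2 zombies → the right bank.  (the left bank: 0S 2Z; the right bank: 5S 3Z)
10. 1 zombie ← the left bank.  (the left bank: 0S 3Z; the right bank: 5S 2Z)
11. 3 zombies → the right bank.  (the left bank: 0S 0Z; the right bank: 5S 5Z)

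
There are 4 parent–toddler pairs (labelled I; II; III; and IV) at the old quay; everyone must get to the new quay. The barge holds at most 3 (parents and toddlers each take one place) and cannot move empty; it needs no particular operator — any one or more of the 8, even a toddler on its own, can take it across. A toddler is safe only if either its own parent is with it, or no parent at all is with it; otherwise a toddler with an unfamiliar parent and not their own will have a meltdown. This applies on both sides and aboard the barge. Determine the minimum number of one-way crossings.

9

Counting alone: each trip to the new quay takes at most 3 across and each return brings at least 1 back, so after t trips out (and t−1 returns) at most 3t − (t−1) of the 8 are across; that first reaches 8 at t = 4, so at least 7 crossings are needed.
The safety rule pushes this higher. Following every safe sequence of crossings, the most of the 8 that can be at the new quay as the barge arrives there on crossing 7 is 7 — never all 8.
So no plan with fewer than 9 crossings exists, and this one achieves 9:
1. parent I and toddler I cross → the new quay.
2. parent I crosses ← the old quay.
3. parent I, parent II, and toddler II cross → the new quay.
4. parent I and toddler I cross ← the old quay.
5. parent I, parent III, and parent IV cross → the new quay.
6. toddler II crosses ← the old quay.
7. toddler I and toddler II cross → the new quay.
8. toddler I crosses ← the old quay.
9. toddler I, toddler III, and toddler IV cross → the new quay.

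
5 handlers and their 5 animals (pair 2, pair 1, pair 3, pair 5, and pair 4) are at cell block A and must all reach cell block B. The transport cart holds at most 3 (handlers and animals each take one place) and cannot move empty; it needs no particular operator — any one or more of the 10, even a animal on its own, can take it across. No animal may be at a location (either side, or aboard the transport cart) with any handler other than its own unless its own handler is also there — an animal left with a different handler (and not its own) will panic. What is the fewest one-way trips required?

11

Counting alone: each trip to cell block B takes at most 3 across and each return brings at least 1 back, so after t trips out (and t−1 returns) at most 3t − (t−1) of the 10 are across; that first reaches 10 at t = 5, so at least 9 crossings are needed.
The safety rule pushes this higher. Following every safe sequence of crossings, the most of the 10 that can be at cell block B as the transport cart arrives there on crossing 9 is 9 — never all 10.
So no plan with fewer than 11 crossings exists, and this one achieves 11:
1. animal 2 and handler 2 cross → cell block B.
2. handler 2 crosses ← cell block A.
3. animal 1, animal 3, and animal 5 cross → cell block B.
4. animal 2 crosses ← cell block A.
5. handler 1, handler 3, and handler 5 cross → cell block B.
6. animal 1 and handler 1 cross ← cell block A.
7. handler 1, handler 2, and handler 4 cross → cell block B.
8. animal 3 crosses ← cell block A.
9. animal 1 and animal 2 cross → cell block B.
10. animal 2 crosses ← cell block A.
11. animal 2, animal 3, and animal 4 cross → cell block B.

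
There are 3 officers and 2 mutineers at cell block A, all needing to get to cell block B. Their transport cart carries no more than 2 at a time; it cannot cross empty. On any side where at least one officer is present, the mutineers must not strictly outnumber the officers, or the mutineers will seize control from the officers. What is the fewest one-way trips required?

7

Counting alone: each trip to cell block B takes at most 2 across and each return brings at least 1 back, so after t trips out (and t−1 returns) at most 2t − (t−1) of the 5 are across; that first reaches 5 at t = 4, so at least 7 crossings are needed.
The plan below uses exactly 7 crossings, so it is optimal:
1. 2 mutineers → cell block B.  (cell block A: 3O 0M; cell block B: 0O 2M)
2. 1 mutineer ← cell block A.  (cell block A: 3O 1M; cell block B: 0O 1M)
3. 2 officers → cell block B.  (cell block A: 1O 1M; cell block B: 2O 1M)
4. 1 officer ← cell block A.  (cell block A: 2O 1M; cell block B: 1O 1M)
5. 1 officer and 1 mutineer → cell block B.  (cell block A: 1O 0M; cell block B: 2O 2M)
6. 1 mutineer ← cell block A.  (cell block A: 1O 1M; cell block B: 2O 1M)
7. 1 officer and 1 mutineer → cell block B.  (cell block A: 0O 0M; cell block B: 3O 2M)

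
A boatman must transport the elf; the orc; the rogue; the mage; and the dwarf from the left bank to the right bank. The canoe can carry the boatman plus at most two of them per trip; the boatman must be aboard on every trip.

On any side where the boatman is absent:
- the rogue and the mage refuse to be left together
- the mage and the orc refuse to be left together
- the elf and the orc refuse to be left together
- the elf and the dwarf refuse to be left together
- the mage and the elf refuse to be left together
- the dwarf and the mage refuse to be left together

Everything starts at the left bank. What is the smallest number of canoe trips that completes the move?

Counting alone: the boatman can take at most 2 across per trip to the right bank, so moving all 5 needs at least 3 loaded trips out, with a return between consecutive ones — at least 5 crossings.
The safety rule pushes this higher. Following every safe sequence of crossings, the most of the 5 that can be at the right bank as the canoe arrives there on crossing 5 is 4 — never all 5.
So no plan with fewer than 7 crossings exists, and this one achieves 7:
1. Boatman goes to the right bank with the elf and the mage.  [the left bank: the dwarf, the orc, the rogue | the right bank: the elf, the mage]
2. Boatman goes back to the left bank with the elf.  [the left bank: the dwarf, the elf, the orc, the rogue | the right bank: the mage]
3. Boatman goes to the right bank with the elf and the rogue.  [the left bank: the dwarf, the orc | the right bank: the elf, the mage, the rogue]
4. Boatman goes back to the left bank with the mage.  [the left bank: the dwarf, the mage, the orc | the right bank: the elf, the rogue]
5. Boatman goes to the right bank with the dwarf and the orc.  [the left bank: the mage | the right bank: the dwarf, the elf, the orc, the rogue]
6. Boatman goes back to the left bank with the elf.  [the left bank: the elf, the mage | the right bank: the dwarf, the orc, the rogue]
7. Boatman goes to the right bank with the elf and the mage.  [the left bank: — | the right bank: the dwarf, the elf, the mage, the orc, the rogue]

7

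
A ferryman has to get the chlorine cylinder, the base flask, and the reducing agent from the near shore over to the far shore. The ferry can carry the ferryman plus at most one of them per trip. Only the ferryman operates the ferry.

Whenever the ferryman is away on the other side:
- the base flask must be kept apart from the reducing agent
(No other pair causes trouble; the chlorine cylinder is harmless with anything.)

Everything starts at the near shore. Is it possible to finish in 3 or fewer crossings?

No

Counting alone: the ferryman can take at most 1 across per trip to the far shore, so moving all 3 needs at least 3 loaded trips out, with a return between consecutive ones — at least 5 crossings.
Since 3 < 5, 3 crossings cannot be enough. (The shortest complete plan in fact takes 5:)
1. Ferryman goes to the far shore with the base flask.
2. Ferryman goes back to the near shore alone.
3. Ferryman goes to the far shore with the chlorine cylinder.
4. Ferryman goes back to the near shore alone.
5. Ferryman goes to the far shore with the reducing agent.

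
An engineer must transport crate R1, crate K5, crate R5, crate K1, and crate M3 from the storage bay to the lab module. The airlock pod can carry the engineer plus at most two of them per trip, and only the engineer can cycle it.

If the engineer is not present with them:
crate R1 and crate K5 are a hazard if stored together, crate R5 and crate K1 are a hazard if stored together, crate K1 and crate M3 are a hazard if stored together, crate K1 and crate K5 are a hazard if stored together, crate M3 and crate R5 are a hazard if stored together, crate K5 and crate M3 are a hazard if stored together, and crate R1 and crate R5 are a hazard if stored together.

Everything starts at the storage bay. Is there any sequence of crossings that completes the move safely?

Whatever the first load, the items left behind include a forbidden pair without the engineer. No opening move is safe, so no plan exists.

No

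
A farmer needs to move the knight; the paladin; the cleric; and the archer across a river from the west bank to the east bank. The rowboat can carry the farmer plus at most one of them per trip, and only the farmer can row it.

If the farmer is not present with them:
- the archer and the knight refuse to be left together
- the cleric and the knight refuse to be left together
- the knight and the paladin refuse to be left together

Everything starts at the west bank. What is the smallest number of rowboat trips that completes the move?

Following every safe sequence of crossings from the start, the most of the 4 that can be at the east bank as the rowboat arrives there on crossings 1, 3 is 1, 2 respectively; the best ever achieved is 2 of 4.
From crossing 5 on, no configuration arises that was not already reachable earlier: only 9 distinct safe configurations (who is on which side, and where the rowboat is) can ever be reached, none of them has everyone across, and every continuation just revisits them. So no valid plan exists.

impossible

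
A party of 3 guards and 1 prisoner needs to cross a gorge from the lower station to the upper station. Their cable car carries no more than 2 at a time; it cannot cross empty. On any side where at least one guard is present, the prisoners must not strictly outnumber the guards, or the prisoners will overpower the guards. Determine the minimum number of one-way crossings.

5

Counting alone: each trip to the upper station takes at most 2 across and each return brings at least 1 back, so after t trips out (and t−1 returns) at most 2t − (t−1) of the 4 are across; that first reaches 4 at t = 3, so at least 5 crossings are needed.
The plan below uses exactly 5 crossings, so it is optimal:
1. 1 guard and 1 prisoner → the upper station.  (the lower station: 2G 0P; the upper station: 1G 1P)
2. 1 prisoner ← the lower station.  (the lower station: 2G 1P; the upper station: 1G 0P)
3. 1 guard and 1 prisoner → the upper station.  (the lower station: 1G 0P; the upper station: 2G 1P)
4. 1 prisoner ← the lower station.  (the lower station: 1G 1P; the upper station: 2G 0P)
5. 1 guard and 1 prisoner → the upper station.  (the lower station: 0G 0P; the upper station: 3G 1P)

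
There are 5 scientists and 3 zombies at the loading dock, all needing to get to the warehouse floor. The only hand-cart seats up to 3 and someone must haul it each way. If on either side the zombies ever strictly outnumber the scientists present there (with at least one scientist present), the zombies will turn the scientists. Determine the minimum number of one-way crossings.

7

Counting alone: each trip to the warehouse floor takes at most 3 across and each return brings at least 1 back, so after t trips out (and t−1 returns) at most 3t − (t−1) of the 8 are across; that first reaches 8 at t = 4, so at least 7 crossings are needed.
The plan below uses exactly 7 crossings, so it is optimal:
1. 2 zombies → the warehouse floor.  (the loading dock: 5S 1Z; the warehouse floor: 0S 2Z)
2. 1 zombie ← the loading dock.  (the loading dock: 5S 2Z; the warehouse floor: 0S 1Z)
3. 2 scientists and 1 zombie → the warehouse floor.  (the loading dock: 3S 1Z; the warehouse floor: 2S 2Z)
4. 1 zombie ← the loading dock.  (the loading dock: 3S 2Z; the warehouse floor: 2S 1Z)
5. 1 scientist and 2 zombies → the warehouse floor.  (the loading dock: 2S 0Z; the warehouse floor: 3S 3Z)
6. 1 zombie ← the loading dock.  (the loading dock: 2S 1Z; the warehouse floor: 3S 2Z)
7. 2 scientists and 1 zombie → the warehouse floor.  (the loading dock: 0S 0Z; the warehouse floor: 5S 3Z)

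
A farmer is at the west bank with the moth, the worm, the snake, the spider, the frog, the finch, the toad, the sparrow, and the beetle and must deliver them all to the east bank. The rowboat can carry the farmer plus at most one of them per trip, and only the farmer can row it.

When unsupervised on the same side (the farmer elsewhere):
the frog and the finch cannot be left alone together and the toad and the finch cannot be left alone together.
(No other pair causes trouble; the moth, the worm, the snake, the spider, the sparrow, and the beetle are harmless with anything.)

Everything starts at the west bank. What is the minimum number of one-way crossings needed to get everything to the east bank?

Counting alone: the farmer can take at most 1 across per trip to the east bank, so moving all 9 needs at least 9 loaded trips out, with a return between consecutive ones — at least 17 crossings.
The safety rule pushes this higher. Following every safe sequence of crossings, the most of the 9 that can be at the east bank as the rowboat arrives there on crossing 17 is 8 — never all 9.
So no plan with fewer than 19 crossings exists, and this one achieves 19:
1. Farmer goes to the east bank with the finch.
2. Farmer goes back to the west bank alone.
3. Farmer goes to the east bank with the moth.
4. Farmer goes back to the west bank alone.
5. Farmer goes to the east bank with the worm.
6. Farmer goes back to the west bank alone.
7. Farmer goes to the east bank with the snake.
8. Farmer goes back to the west bank alone.
9. Farmer goes to the east bank with the spider.
10. Farmer goes back to the west bank alone.
11. Farmer goes to the east bank with the frog.
12. Farmer goes back to the west bank with the finch.
13. Farmer goes to the east bank with the toad.
14. Farmer goes back to the west bank alone.
15. Farmer goes to the east bank with the sparrow.
16. Farmer goes back to the west bank alone.
17. Farmer goes to the east bank with the beetle.
18. Farmer goes back to the west bank alone.
19. Farmer goes to the east bank with the finch.

19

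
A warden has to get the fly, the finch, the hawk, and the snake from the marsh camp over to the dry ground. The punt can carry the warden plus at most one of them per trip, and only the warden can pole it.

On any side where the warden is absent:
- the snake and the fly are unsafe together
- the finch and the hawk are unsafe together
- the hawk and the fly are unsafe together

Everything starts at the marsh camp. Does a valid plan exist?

No

Whatever the first load, the items left behind include a forbidden pair without the warden. No opening move is safe, so no plan exists.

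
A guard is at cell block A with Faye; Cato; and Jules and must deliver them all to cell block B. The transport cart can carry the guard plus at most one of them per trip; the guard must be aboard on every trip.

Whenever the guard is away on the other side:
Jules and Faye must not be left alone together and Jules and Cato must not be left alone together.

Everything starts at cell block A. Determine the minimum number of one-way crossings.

Counting alone: the guard can take at most 1 across per trip to cell block B, so moving all 3 needs at least 3 loaded trips out, with a return between consecutive ones — at least 5 crossings.
The safety rule pushes this higher. Following every safe sequence of crossings, the most of the 3 that can be at cell block B as the transport cart arrives there on crossing 5 is 2 — never all 3.
So no plan with fewer than 7 crossings exists, and this one achieves 7:
1. Guard goes to cell block B with Jules.  [cell block A: Cato, Faye | cell block B: Jules]
2. Guard goes back to cell block A alone.  [cell block A: Cato, Faye | cell block B: Jules]
3. Guard goes to cell block B with Faye.  [cell block A: Cato | cell block B: Faye, Jules]
4. Guard goes back to cell block A with Jules.  [cell block A: Cato, Jules | cell block B: Faye]
5. Guard goes to cell block B with Cato.  [cell block A: Jules | cell block B: Cato, Faye]
6. Guard goes back to cell block A alone.  [cell block A: Jules | cell block B: Cato, Faye]
7. Guard goes to cell block B with Jules.  [cell block A: — | cell block B: Cato, Faye, Jules]

7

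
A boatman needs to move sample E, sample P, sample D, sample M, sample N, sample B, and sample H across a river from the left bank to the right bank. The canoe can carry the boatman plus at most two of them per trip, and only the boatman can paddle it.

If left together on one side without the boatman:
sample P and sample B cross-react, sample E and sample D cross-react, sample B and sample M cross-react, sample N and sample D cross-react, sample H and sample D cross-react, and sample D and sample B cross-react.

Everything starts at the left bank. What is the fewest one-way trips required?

Counting alone: the boatman can take at most 2 across per trip to the right bank, so moving all 7 needs at least 4 loaded trips out, with a return between consecutive ones — at least 7 crossings.
The safety rule pushes this higher. Following every safe sequence of crossings, the most of the 7 that can be at the right bank as the canoe arrives there on crossing 7 is 6 — never all 7.
So no plan with fewer than 9 crossings exists, and this one achieves 9:
1. Boatman goes to the right bank with sample B and sample D.  [the left bank: sample E, sample H, sample M, sample N, sample P | the right bank: sample B, sample D]
2. Boatman goes back to the left bank with sample D.  [the left bank: sample D, sample E, sample H, sample M, sample N, sample P | the right bank: sample B]
3. Boatman goes to the right bank with sample D and sample E.  [the left bank: sample H, sample M, sample N, sample P | the right bank: sample B, sample D, sample E]
4. Boatman goes back to the left bank with sample D.  [the left bank: sample D, sample H, sample M, sample N, sample P | the right bank: sample B, sample E]
5. Boatman goes to the right bank with sample H and sample N.  [the left bank: sample D, sample M, sample P | the right bank: sample B, sample E, sample H, sample N]
6. Boatman goes back to the left bank alone.  [the left bank: sample D, sample M, sample P | the right bank: sample B, sample E, sample H, sample N]
7. Boatman goes to the right bank with sample M and sample P.  [the left bank: sample D | the right bank: sample B, sample E, sample H, sample M, sample N, sample P]
8. Boatman goes back to the left bank with sample B.  [the left bank: sample B, sample D | the right bank: sample E, sample H, sample M, sample N, sample P]
9. Boatman goes to the right bank with sample B and sample D.  [the left bank: — | the right bank: sample B, sample D, sample E, sample H, sample M, sample N, sample P]

9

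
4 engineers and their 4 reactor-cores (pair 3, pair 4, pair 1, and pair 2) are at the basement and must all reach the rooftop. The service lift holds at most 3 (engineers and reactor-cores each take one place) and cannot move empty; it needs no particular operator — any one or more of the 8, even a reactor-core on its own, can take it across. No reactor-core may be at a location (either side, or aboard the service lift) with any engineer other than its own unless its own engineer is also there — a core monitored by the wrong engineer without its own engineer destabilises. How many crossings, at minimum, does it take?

9

Counting alone: each trip to the rooftop takes at most 3 across and each return brings at least 1 back, so after t trips out (and t−1 returns) at most 3t − (t−1) of the 8 are across; that first reaches 8 at t = 4, so at least 7 crossings are needed.
The safety rule pushes this higher. Following every safe sequence of crossings, the most of the 8 that can be at the rooftop as the service lift arrives there on crossing 7 is 7 — never all 8.
So no plan with fewer than 9 crossings exists, and this one achieves 9:
1. engineer 3 and reactor-core 3 cross → the rooftop.
2. engineer 3 crosses ← the basement.
3. engineer 3, engineer 4, and reactor-core 4 cross → the rooftop.
4. engineer 3 and reactor-core 3 cross ← the basement.
5. engineer 1, engineer 2, and engineer 3 cross → the rooftop.
6. reactor-core 4 crosses ← the basement.
7. reactor-core 3 and reactor-core 4 cross → the rooftop.
8. reactor-core 3 crosses ← the basement.
9. reactor-core 1, reactor-core 2, and reactor-core 3 cross → the rooftop.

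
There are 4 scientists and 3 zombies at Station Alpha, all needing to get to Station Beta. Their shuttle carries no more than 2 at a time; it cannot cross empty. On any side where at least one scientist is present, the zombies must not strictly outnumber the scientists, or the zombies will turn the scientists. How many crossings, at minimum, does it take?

Counting alone: each trip to Station Beta takes at most 2 across and each return brings at least 1 back, so after t trips out (and t−1 returns) at most 2t − (t−1) of the 7 are across; that first reaches 7 at t = 6, so at least 11 crossings are needed.
The plan below uses exactly 11 crossings, so it is optimal:
1. 2 zombies → Station Beta.  (Station Alpha: 4S 1Z; Station Beta: 0S 2Z)
2. 1 zombie ← Station Alpha.  (Station Alpha: 4S 2Z; Station Beta: 0S 1Z)
3. 2 zombies → Station Beta.  (Station Alpha: 4S 0Z; Station Beta: 0S 3Z)
4. 1 zombie ← Station Alpha.  (Station Alpha: 4S 1Z; Station Beta: 0S 2Z)
5. 2 scientists → Station Beta.  (Station Alpha: 2S 1Z; Station Beta: 2S 2Z)
6. 1 zombie ← Station Alpha.  (Station Alpha: 2S 2Z; Station Beta: 2S 1Z)
7. 1 scientist and 1 zombie → Station Beta.  (Station Alpha: 1S 1Z; Station Beta: 3S 2Z)
8. 1 scientist ← Station Alpha.  (Station Alpha: 2S 1Z; Station Beta: 2S 2Z)
9. 1 scientist and 1 zombie → Station Beta.  (Station Alpha: 1S 0Z; Station Beta: 3S 3Z)
10. 1 zombie ← Station Alpha.  (Station Alpha: 1S 1Z; Station Beta: 3S 2Z)
11. 1 scientist and 1 zombie → Station Beta.  (Station Alpha: 0S 0Z; Station Beta: 4S 3Z)

11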